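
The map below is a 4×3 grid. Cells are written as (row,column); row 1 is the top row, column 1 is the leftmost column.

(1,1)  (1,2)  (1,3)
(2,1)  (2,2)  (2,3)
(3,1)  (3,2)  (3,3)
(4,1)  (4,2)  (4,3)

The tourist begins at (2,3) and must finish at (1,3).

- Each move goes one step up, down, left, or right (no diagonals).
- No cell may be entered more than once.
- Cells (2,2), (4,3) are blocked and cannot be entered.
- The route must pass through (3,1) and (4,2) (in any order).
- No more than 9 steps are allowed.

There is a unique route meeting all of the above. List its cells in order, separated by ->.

The budget equals the shortest possible length, so every move has to be on a shortest route through the required cells.
Route from (2,3): down 1 to (3,3), left 1 to (3,2), down 1 to (4,2), left 1 to (4,1), up 3 to (1,1), right 2 to (1,3) — 9 moves in all.
Check: all required cells visited; 9 ≤ 9 moves.

(2,3) -> (3,3) -> (3,2) -> (4,2) -> (4,1) -> (3,1) -> (2,1) -> (1,1) -> (1,2) -> (1,3)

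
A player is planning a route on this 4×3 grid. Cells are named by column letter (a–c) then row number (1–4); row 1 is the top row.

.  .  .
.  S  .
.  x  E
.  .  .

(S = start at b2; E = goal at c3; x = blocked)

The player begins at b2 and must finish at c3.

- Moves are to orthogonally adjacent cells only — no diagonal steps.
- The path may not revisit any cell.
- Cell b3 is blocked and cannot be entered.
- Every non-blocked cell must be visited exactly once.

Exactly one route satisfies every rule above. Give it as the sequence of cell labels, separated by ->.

b2 -> c2 -> c1 -> b1 -> a1 -> a2 -> a3 -> a4 -> b4 -> c4 -> c3

Need to visit all 11 open cells exactly once, starting at b2 and ending at c3.
Cell a1 has only two open neighbours (a2 and b1), so the path must pass straight through it: one of those is the cell it's entered from and the other is where it exits.
Route from b2: right 1 to c2, up 1 to c1, left 2 to a1, down 3 to a4, right 2 to c4, up 1 to c3 — 10 moves in all.
Check: all 11 open cells covered.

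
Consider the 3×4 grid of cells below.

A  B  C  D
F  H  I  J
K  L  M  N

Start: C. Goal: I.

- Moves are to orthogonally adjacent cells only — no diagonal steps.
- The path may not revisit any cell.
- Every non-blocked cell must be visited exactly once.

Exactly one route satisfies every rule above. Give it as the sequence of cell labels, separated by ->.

C -> D -> J -> N -> M -> L -> K -> F -> A -> B -> H -> I

Need to visit all 12 open cells exactly once, starting at C and ending at I.
Cell N has only two open neighbours (J and M), so the path must pass straight through it: one of those is the cell it's entered from and the other is where it exits.
Route from C: right to D, 2× down (reaching N), 3× left (reaching K), 2× up (reaching A), right to B, down to H, right to I — 11 moves in all.
Check: all 12 open cells covered.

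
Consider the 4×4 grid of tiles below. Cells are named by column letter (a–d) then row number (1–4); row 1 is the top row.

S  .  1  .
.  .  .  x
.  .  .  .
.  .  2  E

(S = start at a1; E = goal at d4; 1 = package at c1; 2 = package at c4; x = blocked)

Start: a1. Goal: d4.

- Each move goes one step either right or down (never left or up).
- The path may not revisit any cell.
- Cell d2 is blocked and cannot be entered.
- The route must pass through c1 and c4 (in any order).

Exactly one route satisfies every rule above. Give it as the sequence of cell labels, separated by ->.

a1 -> b1 -> c1 -> c2 -> c3 -> c4 -> d4

Moves only go right or down, so the column and row indices never decrease.
Route from a1: 2× right (reaching c1), 3× down (reaching c4), right to d4 — 6 moves in all.
Check: all required cells visited.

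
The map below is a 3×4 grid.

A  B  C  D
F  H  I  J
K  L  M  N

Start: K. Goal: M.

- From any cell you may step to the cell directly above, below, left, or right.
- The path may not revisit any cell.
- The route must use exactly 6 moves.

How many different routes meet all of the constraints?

Need simple routes of exactly 6 moves from K to M (Manhattan distance 2, so 2 moves are spent on a detour and 2 undoing it).
Enumerating: K F A B H L M | K F A B H I M | K F A B C I M | K F H B C I M | K F H I J N M | K L H B C I M | K L H I J N M.
That gives 7 routes.

7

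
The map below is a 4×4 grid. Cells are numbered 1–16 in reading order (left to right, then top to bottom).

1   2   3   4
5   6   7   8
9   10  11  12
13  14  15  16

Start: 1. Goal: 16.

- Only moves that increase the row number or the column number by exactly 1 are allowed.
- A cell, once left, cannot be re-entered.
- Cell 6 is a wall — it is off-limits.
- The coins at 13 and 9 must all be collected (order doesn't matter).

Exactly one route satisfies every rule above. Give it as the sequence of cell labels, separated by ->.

1 -> 5 -> 9 -> 13 -> 14 -> 15 -> 16

Moves only go right or down, so the column and row indices never decrease.
Route from 1: 3× down (reaching 13), 3× right (reaching 16) — 6 moves in all.
Check: all required cells visited.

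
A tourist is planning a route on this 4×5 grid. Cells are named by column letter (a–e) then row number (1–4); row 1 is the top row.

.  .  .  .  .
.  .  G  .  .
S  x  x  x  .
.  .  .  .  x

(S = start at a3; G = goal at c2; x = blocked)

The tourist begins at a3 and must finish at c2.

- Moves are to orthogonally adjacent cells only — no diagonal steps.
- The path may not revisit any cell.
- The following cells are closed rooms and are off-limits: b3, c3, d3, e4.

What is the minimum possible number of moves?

3

The Manhattan distance from a3 to c2 is |3−2| + |1−3| = 3, so at least 3 moves are needed.
A route of 3 moves achieves this: a3 → a2 → b2 → c2.
Since 3 matches the lower bound, it is optimal.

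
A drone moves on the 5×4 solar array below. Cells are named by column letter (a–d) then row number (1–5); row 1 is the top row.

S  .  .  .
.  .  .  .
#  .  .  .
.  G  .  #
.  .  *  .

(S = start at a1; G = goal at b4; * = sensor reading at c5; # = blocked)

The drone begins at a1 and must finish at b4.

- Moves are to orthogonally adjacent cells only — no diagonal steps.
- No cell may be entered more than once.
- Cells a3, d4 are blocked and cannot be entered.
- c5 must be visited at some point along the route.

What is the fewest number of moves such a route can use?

8

Any route passes through c5 somewhere between a1 and b4. Summing Manhattan distances along the two legs (a1 → c5 → b4) gives a lower bound of 6 + 2 = 8 moves.
A route of 8 moves achieves this: a1 → a2 → b2 → b3 → c3 → c4 → c5 → b5 → b4.
Since 8 matches the lower bound, it is optimal.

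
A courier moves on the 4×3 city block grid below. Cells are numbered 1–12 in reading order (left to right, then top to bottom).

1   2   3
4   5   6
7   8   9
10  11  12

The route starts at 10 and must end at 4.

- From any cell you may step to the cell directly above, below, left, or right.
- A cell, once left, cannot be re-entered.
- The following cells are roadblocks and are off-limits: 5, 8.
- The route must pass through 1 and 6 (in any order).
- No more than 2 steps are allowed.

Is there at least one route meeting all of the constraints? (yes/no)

Even ignoring the no-revisit rule, getting from 10 to 4, taking the cheapest ordering 10 → 6 → 1 → 4 needs at least 4 + 3 + 1 = 8 moves (Manhattan distance per leg), which exceeds the 2-move limit.

no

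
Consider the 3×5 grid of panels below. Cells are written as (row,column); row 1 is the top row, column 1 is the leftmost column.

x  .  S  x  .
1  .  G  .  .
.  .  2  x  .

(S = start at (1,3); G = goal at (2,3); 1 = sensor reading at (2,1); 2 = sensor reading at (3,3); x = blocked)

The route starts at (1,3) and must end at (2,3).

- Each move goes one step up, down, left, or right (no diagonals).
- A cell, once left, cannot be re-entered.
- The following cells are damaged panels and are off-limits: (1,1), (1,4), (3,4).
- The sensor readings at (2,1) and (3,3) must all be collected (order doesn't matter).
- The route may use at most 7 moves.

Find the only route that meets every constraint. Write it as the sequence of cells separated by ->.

(1,3) -> (1,2) -> (2,2) -> (2,1) -> (3,1) -> (3,2) -> (3,3) -> (2,3)

The 7-move cap with required stops at (2,1), (3,3) leaves no slack for detours.
Route from (1,3): left 1 to (1,2), down 1 to (2,2), left 1 to (2,1), down 1 to (3,1), right 2 to (3,3), up 1 to (2,3) — 7 moves in all.
Check: all required cells visited; 7 ≤ 7 moves.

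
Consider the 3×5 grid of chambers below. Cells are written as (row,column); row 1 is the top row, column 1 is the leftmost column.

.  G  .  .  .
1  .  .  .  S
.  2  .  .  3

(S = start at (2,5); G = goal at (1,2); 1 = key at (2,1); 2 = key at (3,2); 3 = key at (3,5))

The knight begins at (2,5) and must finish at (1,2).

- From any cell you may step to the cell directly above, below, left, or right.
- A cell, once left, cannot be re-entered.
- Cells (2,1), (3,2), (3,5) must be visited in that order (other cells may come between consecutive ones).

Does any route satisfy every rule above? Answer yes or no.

no

Ignoring the required order, 14 revisit-free routes from (2,5) to (1,2) pass through all of (2,1), (3,2), and (3,5); the waypoint orders that occur are (3,5) → (3,2) → (2,1) (14) — never (2,1) → (3,2) → (3,5).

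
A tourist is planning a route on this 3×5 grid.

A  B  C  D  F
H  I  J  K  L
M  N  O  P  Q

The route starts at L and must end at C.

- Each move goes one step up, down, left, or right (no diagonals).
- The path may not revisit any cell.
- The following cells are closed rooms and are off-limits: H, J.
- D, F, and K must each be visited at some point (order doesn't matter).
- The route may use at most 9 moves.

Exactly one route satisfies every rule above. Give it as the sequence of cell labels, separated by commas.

L, F, D, K, P, O, N, I, B, C

Any route must reach D, F, and K and still end at C within 9 moves, so the order of the required stops is forced.
Route from L: up to F, left to D, 2× down (reaching P), 2× left (reaching N), 2× up (reaching B), right to C — 9 moves in all.
Check: all required cells visited; 9 ≤ 9 moves.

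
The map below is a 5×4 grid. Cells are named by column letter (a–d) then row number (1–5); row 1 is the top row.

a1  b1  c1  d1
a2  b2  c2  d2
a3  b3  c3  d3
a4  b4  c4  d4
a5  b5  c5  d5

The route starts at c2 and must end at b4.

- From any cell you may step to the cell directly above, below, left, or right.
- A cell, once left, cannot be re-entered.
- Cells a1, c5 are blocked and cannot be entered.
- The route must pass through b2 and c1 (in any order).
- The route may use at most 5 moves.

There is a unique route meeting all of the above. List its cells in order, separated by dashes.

c2 - c1 - b1 - b2 - b3 - b4

Any route must reach b2 and c1 and still end at b4 within 5 moves, so the order of the required stops is forced.
Route from c2: up to c1, left to b1, 3× down (reaching b4) — 5 moves in all.
Check: all required cells visited; 5 ≤ 5 moves.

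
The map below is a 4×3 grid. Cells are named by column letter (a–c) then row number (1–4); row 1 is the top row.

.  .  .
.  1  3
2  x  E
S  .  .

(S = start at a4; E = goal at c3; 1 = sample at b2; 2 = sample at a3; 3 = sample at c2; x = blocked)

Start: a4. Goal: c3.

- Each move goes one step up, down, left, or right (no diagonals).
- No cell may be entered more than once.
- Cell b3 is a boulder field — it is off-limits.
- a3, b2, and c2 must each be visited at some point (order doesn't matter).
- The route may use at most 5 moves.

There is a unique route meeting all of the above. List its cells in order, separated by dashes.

a4 - a3 - a2 - b2 - c2 - c3

The budget equals the shortest possible length, so every move has to be on a shortest route through the required cells.
Route from a4: up 2 to a2, right 2 to c2, down 1 to c3 — 5 moves in all.
Check: all required cells visited; 5 ≤ 5 moves.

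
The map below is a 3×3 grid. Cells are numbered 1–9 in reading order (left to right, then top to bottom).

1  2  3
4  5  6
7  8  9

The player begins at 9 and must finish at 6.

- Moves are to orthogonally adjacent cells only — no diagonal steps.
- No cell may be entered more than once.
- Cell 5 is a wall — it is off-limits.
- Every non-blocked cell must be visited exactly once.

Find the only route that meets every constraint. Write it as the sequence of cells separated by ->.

Need to visit all 8 open cells exactly once, starting at 9 and ending at 6.
Route from 9: 2× left (reaching 7), 2× up (reaching 1), 2× right (reaching 3), down to 6 — 7 moves in all.
Check: all 8 open cells covered.

9 -> 8 -> 7 -> 4 -> 1 -> 2 -> 3 -> 6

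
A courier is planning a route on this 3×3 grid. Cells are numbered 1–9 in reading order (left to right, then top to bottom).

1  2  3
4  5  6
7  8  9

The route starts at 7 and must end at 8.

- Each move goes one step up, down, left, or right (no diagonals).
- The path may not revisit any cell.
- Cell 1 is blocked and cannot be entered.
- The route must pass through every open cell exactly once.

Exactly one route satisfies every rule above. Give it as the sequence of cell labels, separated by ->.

7 -> 4 -> 5 -> 2 -> 3 -> 6 -> 9 -> 8

Need to visit all 8 open cells exactly once, starting at 7 and ending at 8.
Cell 9 has only two open neighbours (6 and 8), so the path must pass straight through it: one of those is the cell it's entered from and the other is where it exits.
Route from 7: up to 4, right to 5, up to 2, right to 3, 2× down (reaching 9), left to 8 — 7 moves in all.
Check: all 8 open cells covered.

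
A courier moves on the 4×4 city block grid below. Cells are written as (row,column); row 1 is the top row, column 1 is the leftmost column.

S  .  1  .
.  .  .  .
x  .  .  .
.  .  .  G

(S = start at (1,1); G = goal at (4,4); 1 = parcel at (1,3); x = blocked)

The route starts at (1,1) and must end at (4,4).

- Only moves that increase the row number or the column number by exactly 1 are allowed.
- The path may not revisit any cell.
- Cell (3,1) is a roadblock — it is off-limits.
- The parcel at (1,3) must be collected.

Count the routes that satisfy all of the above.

A right/down-only route from (1,1) to (4,4) makes exactly 3 down-moves and 3 right-moves in some order.
With no other constraints that would be C(6,3) = 20 routes.
Split at (1,3) and multiply the segment counts (each segment already excludes blocked cells): (1,1)→(1,3): 1; (1,3)→(4,4): 4; product = 4.
That gives 4 routes.

4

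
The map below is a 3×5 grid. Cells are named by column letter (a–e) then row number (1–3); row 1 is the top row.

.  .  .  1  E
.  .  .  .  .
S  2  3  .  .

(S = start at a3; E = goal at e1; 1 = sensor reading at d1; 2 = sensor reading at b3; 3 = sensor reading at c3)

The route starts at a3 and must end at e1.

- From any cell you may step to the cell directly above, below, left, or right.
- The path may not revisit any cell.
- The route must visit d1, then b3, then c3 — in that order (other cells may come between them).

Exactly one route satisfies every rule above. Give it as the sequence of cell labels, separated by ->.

a3 -> a2 -> a1 -> b1 -> c1 -> d1 -> d2 -> c2 -> b2 -> b3 -> c3 -> d3 -> e3 -> e2 -> e1

The waypoints must appear in the order d1, b3, c3, with no cell reused.
Route from a3: up 2 to a1, right 3 to d1, down 1 to d2, left 2 to b2, down 1 to b3, right 3 to e3, up 2 to e1 — 14 moves in all.
Check: order respected (1 at step 5, 2 at step 9, 3 at step 10).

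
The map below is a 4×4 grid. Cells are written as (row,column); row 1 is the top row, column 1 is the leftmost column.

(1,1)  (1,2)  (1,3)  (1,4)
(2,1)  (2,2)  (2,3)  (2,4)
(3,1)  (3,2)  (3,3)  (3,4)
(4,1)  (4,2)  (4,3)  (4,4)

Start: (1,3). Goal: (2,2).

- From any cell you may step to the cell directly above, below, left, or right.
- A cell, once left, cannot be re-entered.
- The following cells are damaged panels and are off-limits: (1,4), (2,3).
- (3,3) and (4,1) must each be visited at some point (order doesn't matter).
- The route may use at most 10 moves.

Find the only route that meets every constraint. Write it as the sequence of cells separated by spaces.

The 10-move cap with required stops at (3,3), (4,1) leaves no slack for detours.
Route from (1,3): 2× left (reaching (1,1)), 3× down (reaching (4,1)), 2× right (reaching (4,3)), up to (3,3), left to (3,2), up to (2,2) — 10 moves in all.
Check: all required cells visited; 10 ≤ 10 moves.

(1,3) (1,2) (1,1) (2,1) (3,1) (4,1) (4,2) (4,3) (3,3) (3,2) (2,2)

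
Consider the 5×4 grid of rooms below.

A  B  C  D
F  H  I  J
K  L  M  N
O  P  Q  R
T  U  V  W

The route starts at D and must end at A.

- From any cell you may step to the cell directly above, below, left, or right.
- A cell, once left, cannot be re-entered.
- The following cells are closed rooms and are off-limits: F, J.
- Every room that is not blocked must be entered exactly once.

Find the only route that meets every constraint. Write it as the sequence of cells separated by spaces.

Need to visit all 18 open cells exactly once, starting at D and ending at A.
Cell W has only two open neighbours (R and V), so the path must pass straight through it: one of those is the cell it's entered from and the other is where it exits.
Route from D: left to C, 2× down (reaching M), right to N, 2× down (reaching W), left to V, up to Q, left to P, down to U, left to T, 2× up (reaching K), right to L, 2× up (reaching B), left to A — 17 moves in all.
Check: all 18 open cells covered.

D C I M N R W V Q P U T O K L H B A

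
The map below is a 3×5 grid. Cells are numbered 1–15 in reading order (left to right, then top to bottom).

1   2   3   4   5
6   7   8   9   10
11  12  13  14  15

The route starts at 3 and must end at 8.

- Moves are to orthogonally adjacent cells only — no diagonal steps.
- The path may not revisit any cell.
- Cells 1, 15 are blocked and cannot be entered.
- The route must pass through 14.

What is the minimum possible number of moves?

Any route passes through 14 somewhere between 3 and 8. Summing Manhattan distances along the two legs (3 → 14 → 8) gives a lower bound of 3 + 2 = 5 moves.
A route of 5 moves achieves this: 3 → 4 → 9 → 14 → 13 → 8.
Since 5 matches the lower bound, it is optimal.

5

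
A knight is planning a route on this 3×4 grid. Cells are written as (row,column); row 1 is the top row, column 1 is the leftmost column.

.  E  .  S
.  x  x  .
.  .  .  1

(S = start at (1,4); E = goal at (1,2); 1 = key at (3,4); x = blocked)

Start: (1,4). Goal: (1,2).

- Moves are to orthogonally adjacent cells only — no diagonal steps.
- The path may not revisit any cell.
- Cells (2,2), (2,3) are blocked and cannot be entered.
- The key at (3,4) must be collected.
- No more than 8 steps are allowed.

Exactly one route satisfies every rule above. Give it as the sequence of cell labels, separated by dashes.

Any route must reach (3,4) and still end at (1,2) within 8 moves, so the order of the required stops is forced.
Route from (1,4): down 2 to (3,4), left 3 to (3,1), up 2 to (1,1), right 1 to (1,2) — 8 moves in all.
Check: all required cells visited; 8 ≤ 8 moves.

(1,4) - (2,4) - (3,4) - (3,3) - (3,2) - (3,1) - (2,1) - (1,1) - (1,2)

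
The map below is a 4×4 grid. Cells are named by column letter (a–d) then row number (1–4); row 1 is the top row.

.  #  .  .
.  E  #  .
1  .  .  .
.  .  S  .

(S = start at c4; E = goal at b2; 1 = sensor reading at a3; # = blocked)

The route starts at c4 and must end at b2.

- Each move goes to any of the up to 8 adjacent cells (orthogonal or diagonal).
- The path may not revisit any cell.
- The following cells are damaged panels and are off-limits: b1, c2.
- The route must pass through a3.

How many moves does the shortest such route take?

3

Any route passes through a3 somewhere between c4 and b2. Summing Chebyshev distances along the two legs (c4 → a3 → b2) gives a lower bound of 2 + 1 = 3 moves.
A route of 3 moves achieves this: c4 → b3 → a3 → b2.
Since 3 matches the lower bound, it is optimal.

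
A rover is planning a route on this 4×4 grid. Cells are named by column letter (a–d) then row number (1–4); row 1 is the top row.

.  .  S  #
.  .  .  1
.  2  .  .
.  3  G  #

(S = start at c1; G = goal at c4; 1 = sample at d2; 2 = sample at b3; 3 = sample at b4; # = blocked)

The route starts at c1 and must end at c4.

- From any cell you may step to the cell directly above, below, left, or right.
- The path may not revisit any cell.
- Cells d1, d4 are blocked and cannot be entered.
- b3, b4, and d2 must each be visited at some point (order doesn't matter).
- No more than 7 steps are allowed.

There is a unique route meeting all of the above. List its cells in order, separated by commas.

c1, c2, d2, d3, c3, b3, b4, c4

The budget equals the shortest possible length, so every move has to be on a shortest route through the required cells.
Route from c1: down to c2, right to d2, down to d3, 2× left (reaching b3), down to b4, right to c4 — 7 moves in all.
Check: all required cells visited; 7 ≤ 7 moves.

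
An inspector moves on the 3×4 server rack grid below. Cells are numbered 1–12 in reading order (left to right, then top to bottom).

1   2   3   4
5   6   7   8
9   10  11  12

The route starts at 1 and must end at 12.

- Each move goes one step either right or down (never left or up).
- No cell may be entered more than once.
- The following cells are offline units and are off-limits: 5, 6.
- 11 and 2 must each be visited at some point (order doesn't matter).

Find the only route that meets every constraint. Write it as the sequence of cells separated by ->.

Moves only go right or down, so the column and row indices never decrease.
Route from 1: right 2 to 3, down 2 to 11, right 1 to 12 — 5 moves in all.
Check: all required cells visited.

1 -> 2 -> 3 -> 7 -> 11 -> 12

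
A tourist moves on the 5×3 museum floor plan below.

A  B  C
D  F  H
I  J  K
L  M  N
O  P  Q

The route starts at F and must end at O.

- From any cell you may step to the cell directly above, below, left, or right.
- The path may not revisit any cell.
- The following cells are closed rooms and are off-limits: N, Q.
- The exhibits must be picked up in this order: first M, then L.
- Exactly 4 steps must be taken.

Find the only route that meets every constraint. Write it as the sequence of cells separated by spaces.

The waypoints must appear in the order M, L, with no cell reused.
Route from F: 2× down (reaching M), left to L, down to O — 4 moves in all.
Check: order respected (M at step 2, L at step 3); 4 moves as required.

F J M L O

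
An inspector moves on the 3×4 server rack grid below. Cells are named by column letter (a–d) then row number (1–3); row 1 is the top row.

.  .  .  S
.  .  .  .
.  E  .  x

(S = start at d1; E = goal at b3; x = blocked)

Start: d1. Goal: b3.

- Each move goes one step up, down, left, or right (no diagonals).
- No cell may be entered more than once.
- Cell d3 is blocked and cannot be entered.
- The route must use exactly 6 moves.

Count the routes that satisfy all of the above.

7

Need simple routes of exactly 6 moves from d1 to b3 (Manhattan distance 4, so 1 moves are spent on a detour and 1 undoing it).
Enumerating: d1 d2 c2 c1 b1 b2 b3 | d1 d2 c2 b2 a2 a3 b3 | d1 c1 c2 b2 a2 a3 b3 | d1 c1 b1 b2 a2 a3 b3 | d1 c1 b1 b2 c2 c3 b3 | d1 c1 b1 a1 a2 a3 b3 | d1 c1 b1 a1 a2 b2 b3.
That gives 7 routes.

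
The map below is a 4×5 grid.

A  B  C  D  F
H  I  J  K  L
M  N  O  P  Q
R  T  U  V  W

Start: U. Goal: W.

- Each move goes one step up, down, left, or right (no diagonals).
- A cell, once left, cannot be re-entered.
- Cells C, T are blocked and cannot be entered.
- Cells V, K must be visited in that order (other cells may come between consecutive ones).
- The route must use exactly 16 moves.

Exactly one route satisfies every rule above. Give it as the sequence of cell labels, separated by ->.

The waypoints must appear in the order V, K, with no cell reused.
Route from U: right 1 to V, up 1 to P, left 3 to M, up 2 to A, right 1 to B, down 1 to I, right 2 to K, up 1 to D, right 1 to F, down 3 to W — 16 moves in all.
Check: order respected (V at step 1, K at step 11); 16 moves as required.

U -> V -> P -> O -> N -> M -> H -> A -> B -> I -> J -> K -> D -> F -> L -> Q -> W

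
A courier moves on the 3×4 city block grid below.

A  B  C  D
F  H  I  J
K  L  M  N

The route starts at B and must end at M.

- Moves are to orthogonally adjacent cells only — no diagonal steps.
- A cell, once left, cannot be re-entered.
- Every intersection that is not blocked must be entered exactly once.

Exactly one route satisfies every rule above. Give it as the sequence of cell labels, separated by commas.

Need to visit all 12 open cells exactly once, starting at B and ending at M.
Cell A has only two open neighbours (F and B), so the path must pass straight through it: one of those is the cell it's entered from and the other is where it exits.
Route from B: left to A, 2× down (reaching K), right to L, up to H, right to I, up to C, right to D, 2× down (reaching N), left to M — 11 moves in all.
Check: all 12 open cells covered.

B, A, F, K, L, H, I, C, D, J, N, M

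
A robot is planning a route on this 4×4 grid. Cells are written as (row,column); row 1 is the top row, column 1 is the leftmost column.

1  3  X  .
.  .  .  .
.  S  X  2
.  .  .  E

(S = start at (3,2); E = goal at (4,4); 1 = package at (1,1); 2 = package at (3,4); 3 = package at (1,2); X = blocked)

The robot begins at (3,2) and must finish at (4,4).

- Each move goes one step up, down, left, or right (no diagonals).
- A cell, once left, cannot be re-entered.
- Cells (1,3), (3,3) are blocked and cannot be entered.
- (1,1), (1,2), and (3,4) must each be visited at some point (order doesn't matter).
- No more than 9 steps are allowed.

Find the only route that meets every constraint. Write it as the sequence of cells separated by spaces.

(3,2) (3,1) (2,1) (1,1) (1,2) (2,2) (2,3) (2,4) (3,4) (4,4)

The 9-move cap with required stops at (1,1), (1,2), (3,4) leaves no slack for detours.
Route from (3,2): left to (3,1), 2× up (reaching (1,1)), right to (1,2), down to (2,2), 2× right (reaching (2,4)), 2× down (reaching (4,4)) — 9 moves in all.
Check: all required cells visited; 9 ≤ 9 moves.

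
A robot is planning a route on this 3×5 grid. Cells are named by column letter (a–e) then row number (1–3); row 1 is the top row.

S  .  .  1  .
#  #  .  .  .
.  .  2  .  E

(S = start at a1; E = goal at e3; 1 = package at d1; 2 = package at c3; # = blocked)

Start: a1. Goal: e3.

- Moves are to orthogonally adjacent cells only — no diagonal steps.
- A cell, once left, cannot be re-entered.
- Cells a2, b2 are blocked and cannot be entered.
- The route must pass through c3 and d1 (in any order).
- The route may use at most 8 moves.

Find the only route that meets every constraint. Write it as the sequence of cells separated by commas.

Any route must reach c3 and d1 and still end at e3 within 8 moves, so the order of the required stops is forced.
Route from a1: 3× right (reaching d1), down to d2, left to c2, down to c3, 2× right (reaching e3) — 8 moves in all.
Check: all required cells visited; 8 ≤ 8 moves.

a1, b1, c1, d1, d2, c2, c3, d3, e3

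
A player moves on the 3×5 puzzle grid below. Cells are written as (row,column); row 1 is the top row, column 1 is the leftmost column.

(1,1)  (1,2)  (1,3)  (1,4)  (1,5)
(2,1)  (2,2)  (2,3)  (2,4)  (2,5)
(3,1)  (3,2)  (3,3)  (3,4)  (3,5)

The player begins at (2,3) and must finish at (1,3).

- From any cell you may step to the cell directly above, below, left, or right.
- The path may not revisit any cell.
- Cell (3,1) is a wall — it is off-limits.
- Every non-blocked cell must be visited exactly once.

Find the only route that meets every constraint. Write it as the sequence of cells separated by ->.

(2,3) -> (2,4) -> (1,4) -> (1,5) -> (2,5) -> (3,5) -> (3,4) -> (3,3) -> (3,2) -> (2,2) -> (2,1) -> (1,1) -> (1,2) -> (1,3)

Need to visit all 14 open cells exactly once, starting at (2,3) and ending at (1,3).
Cell (1,1) has only two open neighbours ((2,1) and (1,2)), so the path must pass straight through it: one of those is the cell it's entered from and the other is where it exits.
Route from (2,3): right 1 to (2,4), up 1 to (1,4), right 1 to (1,5), down 2 to (3,5), left 3 to (3,2), up 1 to (2,2), left 1 to (2,1), up 1 to (1,1), right 2 to (1,3) — 13 moves in all.
Check: all 14 open cells covered.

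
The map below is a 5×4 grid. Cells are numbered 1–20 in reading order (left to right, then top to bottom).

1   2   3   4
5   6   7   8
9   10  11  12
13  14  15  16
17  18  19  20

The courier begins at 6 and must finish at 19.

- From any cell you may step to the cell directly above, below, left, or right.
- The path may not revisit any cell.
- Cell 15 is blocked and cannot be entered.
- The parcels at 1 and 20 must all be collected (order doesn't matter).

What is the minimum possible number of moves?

Any route passes through 1 and 20 in some order between 6 and 19. Summing Manhattan distances along each leg and taking the cheapest ordering (6 → 1 → 20 → 19) gives a lower bound of 2 + 7 + 1 = 10 moves.
A route of 10 moves achieves this: 6 → 2 → 1 → 5 → 9 → 10 → 11 → 12 → 16 → 20 → 19.
Since 10 matches the lower bound, it is optimal.

10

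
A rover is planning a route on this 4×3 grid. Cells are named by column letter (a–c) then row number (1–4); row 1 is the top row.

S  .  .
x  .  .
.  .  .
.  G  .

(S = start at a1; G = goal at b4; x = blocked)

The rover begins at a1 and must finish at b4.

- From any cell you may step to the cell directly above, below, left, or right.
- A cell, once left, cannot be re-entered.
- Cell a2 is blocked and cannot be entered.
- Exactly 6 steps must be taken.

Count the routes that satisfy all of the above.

Need simple routes of exactly 6 moves from a1 to b4 (Manhattan distance 4, so 1 moves are spent on a detour and 1 undoing it).
Enumerating: a1 b1 b2 b3 a3 a4 b4 | a1 b1 b2 b3 c3 c4 b4 | a1 b1 b2 c2 c3 c4 b4 | a1 b1 b2 c2 c3 b3 b4 | a1 b1 c1 c2 c3 c4 b4 | a1 b1 c1 c2 c3 b3 b4 | a1 b1 c1 c2 b2 b3 b4.
That gives 7 routes.

7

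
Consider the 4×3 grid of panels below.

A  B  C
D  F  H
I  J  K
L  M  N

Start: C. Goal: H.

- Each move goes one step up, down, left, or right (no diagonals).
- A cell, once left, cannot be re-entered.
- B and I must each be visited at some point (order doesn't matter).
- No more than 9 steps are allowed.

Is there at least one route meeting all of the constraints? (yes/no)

yes

One route that works: C → B → F → D → I → J → K → H.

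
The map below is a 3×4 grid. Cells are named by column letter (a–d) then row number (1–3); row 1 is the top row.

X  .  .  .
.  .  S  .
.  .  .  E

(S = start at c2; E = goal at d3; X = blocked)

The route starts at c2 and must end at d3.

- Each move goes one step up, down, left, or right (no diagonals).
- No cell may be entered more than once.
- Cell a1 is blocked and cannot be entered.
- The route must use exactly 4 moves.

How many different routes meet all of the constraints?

2

Need simple routes of exactly 4 moves from c2 to d3 (Manhattan distance 2, so 1 moves are spent on a detour and 1 undoing it).
Enumerating: c2 c1 d1 d2 d3 | c2 b2 b3 c3 d3.
That gives 2 routes.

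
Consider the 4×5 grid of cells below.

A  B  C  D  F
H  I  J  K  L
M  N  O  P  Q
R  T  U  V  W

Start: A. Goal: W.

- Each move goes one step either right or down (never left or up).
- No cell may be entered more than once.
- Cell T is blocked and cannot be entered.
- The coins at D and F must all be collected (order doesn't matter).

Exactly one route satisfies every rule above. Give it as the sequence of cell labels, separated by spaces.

A B C D F L Q W

Moves only go right or down, so the column and row indices never decrease.
Route from A: 4× right (reaching F), 3× down (reaching W) — 7 moves in all.
Check: all required cells visited.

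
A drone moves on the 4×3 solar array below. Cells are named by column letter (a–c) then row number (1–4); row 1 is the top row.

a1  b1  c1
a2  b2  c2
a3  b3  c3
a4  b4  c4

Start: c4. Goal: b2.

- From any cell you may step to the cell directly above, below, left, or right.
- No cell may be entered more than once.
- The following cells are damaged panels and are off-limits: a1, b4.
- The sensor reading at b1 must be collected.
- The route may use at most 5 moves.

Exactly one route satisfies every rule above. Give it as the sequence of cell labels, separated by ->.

The 5-move cap with required stops at b1 leaves no slack for detours.
Route from c4: 3× up (reaching c1), left to b1, down to b2 — 5 moves in all.
Check: all required cells visited; 5 ≤ 5 moves.

c4 -> c3 -> c2 -> c1 -> b1 -> b2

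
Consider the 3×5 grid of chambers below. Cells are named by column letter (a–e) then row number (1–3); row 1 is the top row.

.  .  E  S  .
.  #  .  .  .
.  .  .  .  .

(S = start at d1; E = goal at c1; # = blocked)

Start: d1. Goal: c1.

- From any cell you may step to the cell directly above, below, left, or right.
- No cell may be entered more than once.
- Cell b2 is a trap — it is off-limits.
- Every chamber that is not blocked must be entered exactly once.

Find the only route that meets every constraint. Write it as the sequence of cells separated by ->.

d1 -> e1 -> e2 -> e3 -> d3 -> d2 -> c2 -> c3 -> b3 -> a3 -> a2 -> a1 -> b1 -> c1

Need to visit all 14 open cells exactly once, starting at d1 and ending at c1.
Route from d1: right to e1, 2× down (reaching e3), left to d3, up to d2, left to c2, down to c3, 2× left (reaching a3), 2× up (reaching a1), 2× right (reaching c1) — 13 moves in all.
Check: all 14 open cells covered.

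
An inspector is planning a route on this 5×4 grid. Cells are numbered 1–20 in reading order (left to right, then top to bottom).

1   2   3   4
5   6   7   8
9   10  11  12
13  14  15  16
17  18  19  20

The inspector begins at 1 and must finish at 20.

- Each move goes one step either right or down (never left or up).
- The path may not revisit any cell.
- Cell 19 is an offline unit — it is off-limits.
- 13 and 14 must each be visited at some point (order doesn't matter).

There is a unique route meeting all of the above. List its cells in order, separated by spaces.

Moves only go right or down, so the column and row indices never decrease.
Route from 1: 3× down (reaching 13), 3× right (reaching 16), down to 20 — 7 moves in all.
Check: all required cells visited.

1 5 9 13 14 15 16 20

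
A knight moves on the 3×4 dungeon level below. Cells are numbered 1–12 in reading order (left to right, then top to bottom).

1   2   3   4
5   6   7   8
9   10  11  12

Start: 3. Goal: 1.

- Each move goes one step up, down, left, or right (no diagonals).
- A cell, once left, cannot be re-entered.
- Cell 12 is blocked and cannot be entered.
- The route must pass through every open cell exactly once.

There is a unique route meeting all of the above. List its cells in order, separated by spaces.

Need to visit all 11 open cells exactly once, starting at 3 and ending at 1.
Route from 3: right to 4, down to 8, left to 7, down to 11, 2× left (reaching 9), up to 5, right to 6, up to 2, left to 1 — 10 moves in all.
Check: all 11 open cells covered.

3 4 8 7 11 10 9 5 6 2 1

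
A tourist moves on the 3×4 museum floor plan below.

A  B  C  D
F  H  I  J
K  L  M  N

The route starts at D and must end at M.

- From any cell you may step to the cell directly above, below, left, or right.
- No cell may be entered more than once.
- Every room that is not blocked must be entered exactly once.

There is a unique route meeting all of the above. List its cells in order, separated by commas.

Need to visit all 12 open cells exactly once, starting at D and ending at M.
Cell A has only two open neighbours (F and B), so the path must pass straight through it: one of those is the cell it's entered from and the other is where it exits.
Route from D: 3× left (reaching A), 2× down (reaching K), right to L, up to H, 2× right (reaching J), down to N, left to M — 11 moves in all.
Check: all 12 open cells covered.

D, C, B, A, F, K, L, H, I, J, N, M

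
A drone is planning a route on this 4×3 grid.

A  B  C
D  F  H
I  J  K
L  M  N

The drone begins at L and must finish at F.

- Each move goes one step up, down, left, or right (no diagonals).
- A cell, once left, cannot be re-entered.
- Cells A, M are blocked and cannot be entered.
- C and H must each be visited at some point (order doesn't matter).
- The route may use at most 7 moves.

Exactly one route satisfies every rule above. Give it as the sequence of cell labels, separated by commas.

L, I, J, K, H, C, B, F

Any route must reach C and H and still end at F within 7 moves, so the order of the required stops is forced.
Route from L: up to I, 2× right (reaching K), 2× up (reaching C), left to B, down to F — 7 moves in all.
Check: all required cells visited; 7 ≤ 7 moves.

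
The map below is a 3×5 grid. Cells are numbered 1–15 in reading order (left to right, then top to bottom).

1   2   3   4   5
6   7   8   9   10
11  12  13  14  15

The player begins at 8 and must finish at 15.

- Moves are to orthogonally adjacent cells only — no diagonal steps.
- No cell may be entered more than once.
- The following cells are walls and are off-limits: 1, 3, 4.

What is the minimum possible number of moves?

3

The Manhattan distance from 8 to 15 is |2−3| + |3−5| = 3, so at least 3 moves are needed.
A route of 3 moves achieves this: 8 → 13 → 14 → 15.
Since 3 matches the lower bound, it is optimal.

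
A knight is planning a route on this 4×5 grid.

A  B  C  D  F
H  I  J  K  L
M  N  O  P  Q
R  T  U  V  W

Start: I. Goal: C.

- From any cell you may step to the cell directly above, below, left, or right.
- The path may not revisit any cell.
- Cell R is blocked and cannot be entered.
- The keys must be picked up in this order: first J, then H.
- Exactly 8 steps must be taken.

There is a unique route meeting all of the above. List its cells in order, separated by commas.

The waypoints must appear in the order J, H, with no cell reused.
Route from I: right to J, down to O, 2× left (reaching M), 2× up (reaching A), 2× right (reaching C) — 8 moves in all.
Check: order respected (J at step 1, H at step 5); 8 moves as required.

I, J, O, N, M, H, A, B, C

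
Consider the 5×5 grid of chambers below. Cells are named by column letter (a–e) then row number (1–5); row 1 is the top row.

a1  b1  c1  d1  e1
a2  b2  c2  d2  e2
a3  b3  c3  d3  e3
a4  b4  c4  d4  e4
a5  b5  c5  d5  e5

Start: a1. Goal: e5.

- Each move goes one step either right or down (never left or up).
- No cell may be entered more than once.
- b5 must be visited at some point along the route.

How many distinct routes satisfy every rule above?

A right/down-only route from a1 to e5 makes exactly 4 down-moves and 4 right-moves in some order.
With no other constraints that would be C(8,4) = 70 routes.
Split at b5 and multiply the segment counts: a1→b5: 5; b5→e5: 1; product = 5.
That gives 5 routes.

5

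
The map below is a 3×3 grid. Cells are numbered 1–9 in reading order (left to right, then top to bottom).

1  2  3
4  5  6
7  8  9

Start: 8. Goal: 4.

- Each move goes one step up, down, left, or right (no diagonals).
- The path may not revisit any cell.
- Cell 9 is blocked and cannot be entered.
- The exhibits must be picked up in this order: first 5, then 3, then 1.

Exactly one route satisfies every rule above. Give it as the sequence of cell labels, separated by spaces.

The waypoints must appear in the order 5, 3, 1, with no cell reused.
Route from 8: up to 5, right to 6, up to 3, 2× left (reaching 1), down to 4 — 6 moves in all.
Check: order respected (5 at step 1, 3 at step 3, 1 at step 5).

8 5 6 3 2 1 4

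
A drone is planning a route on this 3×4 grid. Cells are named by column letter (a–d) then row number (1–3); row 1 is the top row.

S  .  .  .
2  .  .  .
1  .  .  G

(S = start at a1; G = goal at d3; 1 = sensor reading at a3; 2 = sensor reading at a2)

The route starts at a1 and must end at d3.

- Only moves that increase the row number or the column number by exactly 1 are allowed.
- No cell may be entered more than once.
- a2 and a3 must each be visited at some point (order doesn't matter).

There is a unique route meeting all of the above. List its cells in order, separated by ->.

Moves only go right or down, so the column and row indices never decrease.
Route from a1: down 2 to a3, right 3 to d3 — 5 moves in all.
Check: all required cells visited.

a1 -> a2 -> a3 -> b3 -> c3 -> d3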